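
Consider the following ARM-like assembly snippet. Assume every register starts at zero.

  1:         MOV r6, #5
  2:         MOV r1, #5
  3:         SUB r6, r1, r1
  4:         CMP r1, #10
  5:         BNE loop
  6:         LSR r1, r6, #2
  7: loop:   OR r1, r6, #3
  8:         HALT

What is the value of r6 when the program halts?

0

MOV r6, #5 → r6=5
MOV r1, #5 → r1=5
SUB r6, r1, r1 → r6=5-5=0
CMP r1, #10  (cmp 5,10)
BNE loop: taken
OR r1, r6, #3 → r1=0|3=3
halt.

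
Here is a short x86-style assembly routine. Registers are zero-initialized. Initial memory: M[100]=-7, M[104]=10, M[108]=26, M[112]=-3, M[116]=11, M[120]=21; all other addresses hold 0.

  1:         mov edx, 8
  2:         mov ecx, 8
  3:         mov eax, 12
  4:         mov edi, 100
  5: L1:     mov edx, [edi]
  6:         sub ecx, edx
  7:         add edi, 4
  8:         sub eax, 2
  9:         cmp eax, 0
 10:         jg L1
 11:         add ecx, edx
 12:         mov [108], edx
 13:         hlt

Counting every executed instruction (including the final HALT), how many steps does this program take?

mov edx, 8 → edx=8
mov ecx, 8 → ecx=8
mov eax, 12 → eax=12
mov edi, 100 → edi=100
mov edx, [edi] → edx=M[100]=-7
sub ecx, edx → ecx=8-(-7)=15
add edi, 4 → edi=100+4=104
sub eax, 2 → eax=12-2=10
cmp eax, 0  (cmp 10,0)
jg L1: taken
mov edx, [edi] → edx=M[104]=10
sub ecx, edx → ecx=15-10=5
add edi, 4 → edi=104+4=108
sub eax, 2 → eax=10-2=8
cmp eax, 0  (cmp 8,0)
jg L1: taken
mov edx, [edi] → edx=M[108]=26
sub ecx, edx → ecx=5-26=-21
add edi, 4 → edi=108+4=112
sub eax, 2 → eax=8-2=6
cmp eax, 0  (cmp 6,0)
jg L1: taken
mov edx, [edi] → edx=M[112]=-3
sub ecx, edx → ecx=(-21)-(-3)=-18
add edi, 4 → edi=112+4=116
sub eax, 2 → eax=6-2=4
cmp eax, 0  (cmp 4,0)
jg L1: taken
mov edx, [edi] → edx=M[116]=11
sub ecx, edx → ecx=(-18)-11=-29
add edi, 4 → edi=116+4=120
sub eax, 2 → eax=4-2=2
cmp eax, 0  (cmp 2,0)
jg L1: taken
mov edx, [edi] → edx=M[120]=21
sub ecx, edx → ecx=(-29)-21=-50
add edi, 4 → edi=120+4=124
sub eax, 2 → eax=2-2=0
cmp eax, 0  (cmp 0,0)
jg L1: not taken
add ecx, edx → ecx=(-50)+21=-29
mov [108], edx → M[108]=21
halt.
Total executed instructions: 43.

43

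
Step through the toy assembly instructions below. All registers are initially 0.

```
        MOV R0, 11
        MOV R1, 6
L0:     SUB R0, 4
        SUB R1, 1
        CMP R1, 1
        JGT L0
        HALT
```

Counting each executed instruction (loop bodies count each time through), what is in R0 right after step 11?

-1

MOV R0, 11 → R0=11
MOV R1, 6 → R1=6
SUB R0, 4 → R0=11-4=7
SUB R1, 1 → R1=6-1=5
CMP R1, 1  (cmp 5,1)
JGT L0: taken
SUB R0, 4 → R0=7-4=3
SUB R1, 1 → R1=5-1=4
CMP R1, 1  (cmp 4,1)
JGT L0: taken
SUB R0, 4 → R0=3-4=-1
After step 11: R0 = -1.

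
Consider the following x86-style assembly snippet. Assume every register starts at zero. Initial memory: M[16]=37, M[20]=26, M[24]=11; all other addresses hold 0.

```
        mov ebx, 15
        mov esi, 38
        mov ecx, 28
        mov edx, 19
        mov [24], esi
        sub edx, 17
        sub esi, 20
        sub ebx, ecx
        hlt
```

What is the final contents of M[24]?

ebx=15
esi=38
ecx=28
edx=19
mov [24], esi → M[24]=38
edx=19-17=2
esi=38-20=18
ebx=15-28=-13
halt.

38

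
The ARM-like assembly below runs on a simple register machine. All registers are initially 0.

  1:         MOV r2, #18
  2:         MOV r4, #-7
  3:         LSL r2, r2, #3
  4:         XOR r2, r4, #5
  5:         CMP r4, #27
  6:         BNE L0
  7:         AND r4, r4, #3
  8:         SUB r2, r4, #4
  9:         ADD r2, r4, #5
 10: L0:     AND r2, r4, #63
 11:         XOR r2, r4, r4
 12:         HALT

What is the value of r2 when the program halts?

MOV r2, #18 → r2=18
MOV r4, #-7 → r4=-7
LSL r2, r2, #3 → r2=18<<3=144
XOR r2, r4, #5 → r2=(-7)^5=-4
CMP r4, #27  (cmp -7,27)
BNE L0: taken
AND r2, r4, #63 → r2=(-7)&63=57
XOR r2, r4, r4 → r2=(-7)^(-7)=0
halt.

0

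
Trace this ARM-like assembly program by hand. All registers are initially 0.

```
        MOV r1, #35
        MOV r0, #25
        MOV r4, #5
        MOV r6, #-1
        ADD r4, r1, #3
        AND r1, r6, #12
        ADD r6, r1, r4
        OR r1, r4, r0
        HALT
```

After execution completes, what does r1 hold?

63

r1=35
r0=25
r4=5
r6=-1
r4=35+3=38
r1=(-1)&12=12
r6=12+38=50
r1=38|25=63
halt.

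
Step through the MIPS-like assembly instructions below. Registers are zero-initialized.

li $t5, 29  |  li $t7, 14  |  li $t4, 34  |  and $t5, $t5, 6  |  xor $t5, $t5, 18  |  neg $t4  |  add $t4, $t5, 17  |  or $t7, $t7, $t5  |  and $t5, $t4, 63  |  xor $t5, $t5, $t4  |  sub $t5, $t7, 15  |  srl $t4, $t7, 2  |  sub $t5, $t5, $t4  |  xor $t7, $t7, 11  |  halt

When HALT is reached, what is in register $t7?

21

after li $t5, 29: $t5=29
after li $t7, 14: $t7=14
after li $t4, 34: $t4=34
after and $t5, $t5, 6: $t5=29&6=4
after xor $t5, $t5, 18: $t5=4^18=22
after neg $t4: $t4=-(34)=-34
after add $t4, $t5, 17: $t4=22+17=39
after or $t7, $t7, $t5: $t7=14|22=30
after and $t5, $t4, 63: $t5=39&63=39
after xor $t5, $t5, $t4: $t5=39^39=0
after sub $t5, $t7, 15: $t5=30-15=15
after srl $t4, $t7, 2: $t4=30>>2=7
after sub $t5, $t5, $t4: $t5=15-7=8
after xor $t7, $t7, 11: $t7=30^11=21
halt.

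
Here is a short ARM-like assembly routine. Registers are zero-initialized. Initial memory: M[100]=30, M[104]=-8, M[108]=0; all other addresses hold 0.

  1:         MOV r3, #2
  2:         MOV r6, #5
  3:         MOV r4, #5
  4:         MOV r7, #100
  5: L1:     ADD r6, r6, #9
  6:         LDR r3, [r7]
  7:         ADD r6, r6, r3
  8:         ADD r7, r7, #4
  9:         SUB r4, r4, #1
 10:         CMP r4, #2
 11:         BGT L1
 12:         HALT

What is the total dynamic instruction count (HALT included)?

26

r3=2
r6=5
r4=5
r7=100
r6=5+9=14
r3=M[100]=30
r6=14+30=44
r7=100+4=104
r4=5-1=4
CMP r4, #2  (cmp 4,2)
BGT L1: taken
r6=44+9=53
r3=M[104]=-8
r6=53+(-8)=45
r7=104+4=108
r4=4-1=3
CMP r4, #2  (cmp 3,2)
BGT L1: taken
r6=45+9=54
r3=M[108]=0
r6=54+0=54
r7=108+4=112
r4=3-1=2
CMP r4, #2  (cmp 2,2)
BGT L1: not taken
halt.
Total executed instructions: 26.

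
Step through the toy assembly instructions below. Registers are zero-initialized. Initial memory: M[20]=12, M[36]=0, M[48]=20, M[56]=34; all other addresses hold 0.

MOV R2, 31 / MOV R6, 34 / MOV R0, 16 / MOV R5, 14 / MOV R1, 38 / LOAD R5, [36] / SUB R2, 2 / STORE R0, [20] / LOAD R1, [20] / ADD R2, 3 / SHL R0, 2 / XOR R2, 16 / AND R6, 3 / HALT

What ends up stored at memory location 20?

after MOV R2, 31: R2=31
after MOV R6, 34: R6=34
after MOV R0, 16: R0=16
after MOV R5, 14: R5=14
after MOV R1, 38: R1=38
after LOAD R5, [36]: R5=M[36]=0
after SUB R2, 2: R2=31-2=29
STORE R0, [20] → M[20]=16
after LOAD R1, [20]: R1=M[20]=16
after ADD R2, 3: R2=29+3=32
after SHL R0, 2: R0=16<<2=64
after XOR R2, 16: R2=32^16=48
after AND R6, 3: R6=34&3=2
halt.

16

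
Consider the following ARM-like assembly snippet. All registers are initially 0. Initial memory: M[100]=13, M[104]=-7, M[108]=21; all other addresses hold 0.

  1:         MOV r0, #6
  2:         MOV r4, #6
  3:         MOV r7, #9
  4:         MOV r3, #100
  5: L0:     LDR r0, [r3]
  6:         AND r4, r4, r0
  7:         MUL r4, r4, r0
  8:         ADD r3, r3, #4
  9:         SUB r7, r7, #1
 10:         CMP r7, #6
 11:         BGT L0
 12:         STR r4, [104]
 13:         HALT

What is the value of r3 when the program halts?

112

r0=6
r4=6
r7=9
r3=100
r0=M[100]=13
r4=6&13=4
r4=4*13=52
r3=100+4=104
r7=9-1=8
CMP r7, #6  (cmp 8,6)
BGT L0: taken
r0=M[104]=-7
r4=52&(-7)=48
r4=48*(-7)=-336
r3=104+4=108
r7=8-1=7
CMP r7, #6  (cmp 7,6)
BGT L0: taken
r0=M[108]=21
r4=(-336)&21=16
r4=16*21=336
r3=108+4=112
r7=7-1=6
CMP r7, #6  (cmp 6,6)
BGT L0: not taken
STR r4, [104] → M[104]=336
halt.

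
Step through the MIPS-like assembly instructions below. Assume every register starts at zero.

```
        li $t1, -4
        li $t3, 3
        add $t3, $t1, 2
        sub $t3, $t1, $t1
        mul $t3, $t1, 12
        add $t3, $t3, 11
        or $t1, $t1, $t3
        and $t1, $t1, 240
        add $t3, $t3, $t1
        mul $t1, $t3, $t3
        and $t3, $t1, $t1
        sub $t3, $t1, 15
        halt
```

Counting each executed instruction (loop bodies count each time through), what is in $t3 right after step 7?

li $t1, -4 → $t1=-4
li $t3, 3 → $t3=3
add $t3, $t1, 2 → $t3=(-4)+2=-2
sub $t3, $t1, $t1 → $t3=(-4)-(-4)=0
mul $t3, $t1, 12 → $t3=(-4)*12=-48
add $t3, $t3, 11 → $t3=(-48)+11=-37
or $t1, $t1, $t3 → $t1=(-4)|(-37)=-1
After step 7: $t3 = -37.

-37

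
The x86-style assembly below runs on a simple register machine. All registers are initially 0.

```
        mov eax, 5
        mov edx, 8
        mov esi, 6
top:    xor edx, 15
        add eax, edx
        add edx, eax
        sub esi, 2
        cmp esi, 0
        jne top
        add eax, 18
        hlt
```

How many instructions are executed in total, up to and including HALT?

eax=5
edx=8
esi=6
edx=8^15=7
eax=5+7=12
edx=7+12=19
esi=6-2=4
cmp esi, 0  (cmp 4,0)
jne top: taken
edx=19^15=28
eax=12+28=40
edx=28+40=68
esi=4-2=2
cmp esi, 0  (cmp 2,0)
jne top: taken
edx=68^15=75
eax=40+75=115
edx=75+115=190
esi=2-2=0
cmp esi, 0  (cmp 0,0)
jne top: not taken
eax=115+18=133
halt.
Total executed instructions: 23.

23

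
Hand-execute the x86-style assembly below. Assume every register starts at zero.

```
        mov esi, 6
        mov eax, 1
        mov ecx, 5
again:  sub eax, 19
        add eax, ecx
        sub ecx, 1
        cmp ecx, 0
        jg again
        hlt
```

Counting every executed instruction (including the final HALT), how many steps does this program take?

29

mov esi, 6 → esi=6
mov eax, 1 → eax=1
mov ecx, 5 → ecx=5
sub eax, 19 → eax=1-19=-18
add eax, ecx → eax=(-18)+5=-13
sub ecx, 1 → ecx=5-1=4
cmp ecx, 0  (cmp 4,0)
jg again: taken
sub eax, 19 → eax=(-13)-19=-32
add eax, ecx → eax=(-32)+4=-28
sub ecx, 1 → ecx=4-1=3
cmp ecx, 0  (cmp 3,0)
jg again: taken
sub eax, 19 → eax=(-28)-19=-47
add eax, ecx → eax=(-47)+3=-44
sub ecx, 1 → ecx=3-1=2
cmp ecx, 0  (cmp 2,0)
jg again: taken
sub eax, 19 → eax=(-44)-19=-63
add eax, ecx → eax=(-63)+2=-61
sub ecx, 1 → ecx=2-1=1
cmp ecx, 0  (cmp 1,0)
jg again: taken
sub eax, 19 → eax=(-61)-19=-80
add eax, ecx → eax=(-80)+1=-79
sub ecx, 1 → ecx=1-1=0
cmp ecx, 0  (cmp 0,0)
jg again: not taken
halt.
Total executed instructions: 29.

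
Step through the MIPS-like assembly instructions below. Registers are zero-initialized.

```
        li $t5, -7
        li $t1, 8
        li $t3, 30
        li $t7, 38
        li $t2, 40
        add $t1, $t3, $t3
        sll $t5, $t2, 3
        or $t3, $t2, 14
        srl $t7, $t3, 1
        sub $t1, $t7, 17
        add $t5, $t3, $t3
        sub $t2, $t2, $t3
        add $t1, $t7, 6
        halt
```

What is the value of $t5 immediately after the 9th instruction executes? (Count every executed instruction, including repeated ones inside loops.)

$t5=-7
$t1=8
$t3=30
$t7=38
$t2=40
$t1=30+30=60
$t5=40<<3=320
$t3=40|14=46
$t7=46>>1=23
After step 9: $t5 = 320.

320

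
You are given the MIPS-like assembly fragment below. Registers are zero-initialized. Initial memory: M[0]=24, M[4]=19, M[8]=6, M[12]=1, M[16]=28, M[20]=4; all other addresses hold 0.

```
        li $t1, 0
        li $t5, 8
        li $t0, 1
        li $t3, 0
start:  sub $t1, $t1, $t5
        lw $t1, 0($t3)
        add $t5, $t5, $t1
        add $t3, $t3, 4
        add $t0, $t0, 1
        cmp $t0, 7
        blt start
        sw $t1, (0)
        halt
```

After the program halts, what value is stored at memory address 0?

after li $t1, 0: $t1=0
after li $t5, 8: $t5=8
after li $t0, 1: $t0=1
after li $t3, 0: $t3=0
after sub $t1, $t1, $t5: $t1=0-8=-8
after lw $t1, 0($t3): $t1=M[0]=24
after add $t5, $t5, $t1: $t5=8+24=32
after add $t3, $t3, 4: $t3=0+4=4
after add $t0, $t0, 1: $t0=1+1=2
cmp $t0, 7  (cmp 2,7)
blt start: taken
after sub $t1, $t1, $t5: $t1=24-32=-8
after lw $t1, 0($t3): $t1=M[4]=19
after add $t5, $t5, $t1: $t5=32+19=51
after add $t3, $t3, 4: $t3=4+4=8
after add $t0, $t0, 1: $t0=2+1=3
cmp $t0, 7  (cmp 3,7)
blt start: taken
after sub $t1, $t1, $t5: $t1=19-51=-32
after lw $t1, 0($t3): $t1=M[8]=6
after add $t5, $t5, $t1: $t5=51+6=57
after add $t3, $t3, 4: $t3=8+4=12
after add $t0, $t0, 1: $t0=3+1=4
cmp $t0, 7  (cmp 4,7)
blt start: taken
after sub $t1, $t1, $t5: $t1=6-57=-51
after lw $t1, 0($t3): $t1=M[12]=1
after add $t5, $t5, $t1: $t5=57+1=58
after add $t3, $t3, 4: $t3=12+4=16
after add $t0, $t0, 1: $t0=4+1=5
cmp $t0, 7  (cmp 5,7)
blt start: taken
after sub $t1, $t1, $t5: $t1=1-58=-57
after lw $t1, 0($t3): $t1=M[16]=28
after add $t5, $t5, $t1: $t5=58+28=86
after add $t3, $t3, 4: $t3=16+4=20
after add $t0, $t0, 1: $t0=5+1=6
cmp $t0, 7  (cmp 6,7)
blt start: taken
after sub $t1, $t1, $t5: $t1=28-86=-58
after lw $t1, 0($t3): $t1=M[20]=4
after add $t5, $t5, $t1: $t5=86+4=90
after add $t3, $t3, 4: $t3=20+4=24
after add $t0, $t0, 1: $t0=6+1=7
cmp $t0, 7  (cmp 7,7)
blt start: not taken
sw $t1, (0) → M[0]=4
halt.

4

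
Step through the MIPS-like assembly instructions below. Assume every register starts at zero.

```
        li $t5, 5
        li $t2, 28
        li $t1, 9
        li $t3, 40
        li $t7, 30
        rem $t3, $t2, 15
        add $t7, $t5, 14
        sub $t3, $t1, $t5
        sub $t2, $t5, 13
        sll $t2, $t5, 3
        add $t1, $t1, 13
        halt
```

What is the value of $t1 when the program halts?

22

after li $t5, 5: $t5=5
after li $t2, 28: $t2=28
after li $t1, 9: $t1=9
after li $t3, 40: $t3=40
after li $t7, 30: $t7=30
after rem $t3, $t2, 15: $t3=28%15=13
after add $t7, $t5, 14: $t7=5+14=19
after sub $t3, $t1, $t5: $t3=9-5=4
after sub $t2, $t5, 13: $t2=5-13=-8
after sll $t2, $t5, 3: $t2=5<<3=40
after add $t1, $t1, 13: $t1=9+13=22
halt.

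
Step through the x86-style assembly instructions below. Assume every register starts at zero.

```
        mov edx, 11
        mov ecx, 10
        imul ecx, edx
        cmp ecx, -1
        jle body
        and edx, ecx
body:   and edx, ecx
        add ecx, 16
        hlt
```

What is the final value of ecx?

edx=11
ecx=10
ecx=10*11=110
cmp ecx, -1  (cmp 110,-1)
jle body: not taken
edx=11&110=10
edx=10&110=10
ecx=110+16=126
halt.

126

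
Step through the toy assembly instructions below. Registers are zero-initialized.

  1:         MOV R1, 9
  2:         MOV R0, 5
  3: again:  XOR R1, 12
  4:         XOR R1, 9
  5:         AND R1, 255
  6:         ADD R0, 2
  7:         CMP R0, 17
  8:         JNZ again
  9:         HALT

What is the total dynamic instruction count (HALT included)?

MOV R1, 9 → R1=9
MOV R0, 5 → R0=5
XOR R1, 12 → R1=9^12=5
XOR R1, 9 → R1=5^9=12
AND R1, 255 → R1=12&255=12
ADD R0, 2 → R0=5+2=7
CMP R0, 17  (cmp 7,17)
JNZ again: taken
XOR R1, 12 → R1=12^12=0
XOR R1, 9 → R1=0^9=9
AND R1, 255 → R1=9&255=9
ADD R0, 2 → R0=7+2=9
CMP R0, 17  (cmp 9,17)
JNZ again: taken
XOR R1, 12 → R1=9^12=5
XOR R1, 9 → R1=5^9=12
AND R1, 255 → R1=12&255=12
ADD R0, 2 → R0=9+2=11
CMP R0, 17  (cmp 11,17)
JNZ again: taken
XOR R1, 12 → R1=12^12=0
XOR R1, 9 → R1=0^9=9
AND R1, 255 → R1=9&255=9
ADD R0, 2 → R0=11+2=13
CMP R0, 17  (cmp 13,17)
JNZ again: taken
XOR R1, 12 → R1=9^12=5
XOR R1, 9 → R1=5^9=12
AND R1, 255 → R1=12&255=12
ADD R0, 2 → R0=13+2=15
CMP R0, 17  (cmp 15,17)
JNZ again: taken
XOR R1, 12 → R1=12^12=0
XOR R1, 9 → R1=0^9=9
AND R1, 255 → R1=9&255=9
ADD R0, 2 → R0=15+2=17
CMP R0, 17  (cmp 17,17)
JNZ again: not taken
halt.
Total executed instructions: 39.

39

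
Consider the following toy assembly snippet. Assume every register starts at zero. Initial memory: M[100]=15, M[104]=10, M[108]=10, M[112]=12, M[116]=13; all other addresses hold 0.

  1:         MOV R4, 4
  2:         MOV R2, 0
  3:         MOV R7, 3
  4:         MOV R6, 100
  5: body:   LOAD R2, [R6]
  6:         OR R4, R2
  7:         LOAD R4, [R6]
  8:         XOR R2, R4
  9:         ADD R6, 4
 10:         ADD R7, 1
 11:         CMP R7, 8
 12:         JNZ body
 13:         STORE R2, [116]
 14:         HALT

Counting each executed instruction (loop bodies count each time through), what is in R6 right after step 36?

116

after MOV R4, 4: R4=4
after MOV R2, 0: R2=0
after MOV R7, 3: R7=3
after MOV R6, 100: R6=100
after LOAD R2, [R6]: R2=M[100]=15
after OR R4, R2: R4=4|15=15
after LOAD R4, [R6]: R4=M[100]=15
after XOR R2, R4: R2=15^15=0
after ADD R6, 4: R6=100+4=104
after ADD R7, 1: R7=3+1=4
CMP R7, 8  (cmp 4,8)
JNZ body: taken
after LOAD R2, [R6]: R2=M[104]=10
after OR R4, R2: R4=15|10=15
after LOAD R4, [R6]: R4=M[104]=10
after XOR R2, R4: R2=10^10=0
after ADD R6, 4: R6=104+4=108
after ADD R7, 1: R7=4+1=5
CMP R7, 8  (cmp 5,8)
JNZ body: taken
after LOAD R2, [R6]: R2=M[108]=10
after OR R4, R2: R4=10|10=10
after LOAD R4, [R6]: R4=M[108]=10
after XOR R2, R4: R2=10^10=0
after ADD R6, 4: R6=108+4=112
after ADD R7, 1: R7=5+1=6
CMP R7, 8  (cmp 6,8)
JNZ body: taken
after LOAD R2, [R6]: R2=M[112]=12
after OR R4, R2: R4=10|12=14
after LOAD R4, [R6]: R4=M[112]=12
after XOR R2, R4: R2=12^12=0
after ADD R6, 4: R6=112+4=116
after ADD R7, 1: R7=6+1=7
CMP R7, 8  (cmp 7,8)
JNZ body: taken
After step 36: R6 = 116.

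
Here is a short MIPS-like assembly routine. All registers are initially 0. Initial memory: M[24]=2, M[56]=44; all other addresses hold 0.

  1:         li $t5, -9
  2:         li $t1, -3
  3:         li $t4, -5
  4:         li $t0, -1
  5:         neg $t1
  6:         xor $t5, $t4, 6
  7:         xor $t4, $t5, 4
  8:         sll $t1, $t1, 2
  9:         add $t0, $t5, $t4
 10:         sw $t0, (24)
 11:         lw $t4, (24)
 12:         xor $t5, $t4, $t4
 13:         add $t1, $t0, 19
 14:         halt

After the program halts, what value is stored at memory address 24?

-10

li $t5, -9 → $t5=-9
li $t1, -3 → $t1=-3
li $t4, -5 → $t4=-5
li $t0, -1 → $t0=-1
neg $t1 → $t1=-(-3)=3
xor $t5, $t4, 6 → $t5=(-5)^6=-3
xor $t4, $t5, 4 → $t4=(-3)^4=-7
sll $t1, $t1, 2 → $t1=3<<2=12
add $t0, $t5, $t4 → $t0=(-3)+(-7)=-10
sw $t0, (24) → M[24]=-10
lw $t4, (24) → $t4=M[24]=-10
xor $t5, $t4, $t4 → $t5=(-10)^(-10)=0
add $t1, $t0, 19 → $t1=(-10)+19=9
halt.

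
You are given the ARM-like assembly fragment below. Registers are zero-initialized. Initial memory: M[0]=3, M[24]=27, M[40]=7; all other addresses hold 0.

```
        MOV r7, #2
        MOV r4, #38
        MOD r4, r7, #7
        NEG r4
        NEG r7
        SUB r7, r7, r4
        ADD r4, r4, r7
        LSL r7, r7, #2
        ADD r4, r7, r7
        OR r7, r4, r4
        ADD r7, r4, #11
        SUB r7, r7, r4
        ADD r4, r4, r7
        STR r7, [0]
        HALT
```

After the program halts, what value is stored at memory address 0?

11

r7=2
r4=38
r4=2%7=2
r4=-(2)=-2
r7=-(2)=-2
r7=(-2)-(-2)=0
r4=(-2)+0=-2
r7=0<<2=0
r4=0+0=0
r7=0|0=0
r7=0+11=11
r7=11-0=11
r4=0+11=11
STR r7, [0] → M[0]=11
halt.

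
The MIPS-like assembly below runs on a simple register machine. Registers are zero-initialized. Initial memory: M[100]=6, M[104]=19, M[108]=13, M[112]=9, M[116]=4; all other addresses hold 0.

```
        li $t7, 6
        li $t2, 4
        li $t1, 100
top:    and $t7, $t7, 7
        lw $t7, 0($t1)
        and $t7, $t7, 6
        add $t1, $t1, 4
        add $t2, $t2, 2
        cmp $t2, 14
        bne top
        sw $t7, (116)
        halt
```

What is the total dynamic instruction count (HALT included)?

li $t7, 6 → $t7=6
li $t2, 4 → $t2=4
li $t1, 100 → $t1=100
and $t7, $t7, 7 → $t7=6&7=6
lw $t7, 0($t1) → $t7=M[100]=6
and $t7, $t7, 6 → $t7=6&6=6
add $t1, $t1, 4 → $t1=100+4=104
add $t2, $t2, 2 → $t2=4+2=6
cmp $t2, 14  (cmp 6,14)
bne top: taken
and $t7, $t7, 7 → $t7=6&7=6
lw $t7, 0($t1) → $t7=M[104]=19
and $t7, $t7, 6 → $t7=19&6=2
add $t1, $t1, 4 → $t1=104+4=108
add $t2, $t2, 2 → $t2=6+2=8
cmp $t2, 14  (cmp 8,14)
bne top: taken
and $t7, $t7, 7 → $t7=2&7=2
lw $t7, 0($t1) → $t7=M[108]=13
and $t7, $t7, 6 → $t7=13&6=4
add $t1, $t1, 4 → $t1=108+4=112
add $t2, $t2, 2 → $t2=8+2=10
cmp $t2, 14  (cmp 10,14)
bne top: taken
and $t7, $t7, 7 → $t7=4&7=4
lw $t7, 0($t1) → $t7=M[112]=9
and $t7, $t7, 6 → $t7=9&6=0
add $t1, $t1, 4 → $t1=112+4=116
add $t2, $t2, 2 → $t2=10+2=12
cmp $t2, 14  (cmp 12,14)
bne top: taken
and $t7, $t7, 7 → $t7=0&7=0
lw $t7, 0($t1) → $t7=M[116]=4
and $t7, $t7, 6 → $t7=4&6=4
add $t1, $t1, 4 → $t1=116+4=120
add $t2, $t2, 2 → $t2=12+2=14
cmp $t2, 14  (cmp 14,14)
bne top: not taken
sw $t7, (116) → M[116]=4
halt.
Total executed instructions: 40.

40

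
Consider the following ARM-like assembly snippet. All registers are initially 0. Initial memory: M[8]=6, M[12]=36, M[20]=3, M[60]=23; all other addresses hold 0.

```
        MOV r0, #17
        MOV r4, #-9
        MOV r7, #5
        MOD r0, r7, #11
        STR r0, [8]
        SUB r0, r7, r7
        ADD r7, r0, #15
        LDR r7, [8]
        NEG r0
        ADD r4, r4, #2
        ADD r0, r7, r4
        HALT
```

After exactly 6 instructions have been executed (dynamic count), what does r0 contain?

0

MOV r0, #17 → r0=17
MOV r4, #-9 → r4=-9
MOV r7, #5 → r7=5
MOD r0, r7, #11 → r0=5%11=5
STR r0, [8] → M[8]=5
SUB r0, r7, r7 → r0=5-5=0
After step 6: r0 = 0.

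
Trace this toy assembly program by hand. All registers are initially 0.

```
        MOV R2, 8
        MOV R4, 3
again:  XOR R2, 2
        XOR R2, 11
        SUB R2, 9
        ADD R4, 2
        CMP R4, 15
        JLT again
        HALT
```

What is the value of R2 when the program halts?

MOV R2, 8 → R2=8
MOV R4, 3 → R4=3
XOR R2, 2 → R2=8^2=10
XOR R2, 11 → R2=10^11=1
SUB R2, 9 → R2=1-9=-8
ADD R4, 2 → R4=3+2=5
CMP R4, 15  (cmp 5,15)
JLT again: taken
XOR R2, 2 → R2=(-8)^2=-6
XOR R2, 11 → R2=(-6)^11=-15
SUB R2, 9 → R2=(-15)-9=-24
ADD R4, 2 → R4=5+2=7
CMP R4, 15  (cmp 7,15)
JLT again: taken
XOR R2, 2 → R2=(-24)^2=-22
XOR R2, 11 → R2=(-22)^11=-31
SUB R2, 9 → R2=(-31)-9=-40
ADD R4, 2 → R4=7+2=9
CMP R4, 15  (cmp 9,15)
JLT again: taken
XOR R2, 2 → R2=(-40)^2=-38
XOR R2, 11 → R2=(-38)^11=-47
SUB R2, 9 → R2=(-47)-9=-56
ADD R4, 2 → R4=9+2=11
CMP R4, 15  (cmp 11,15)
JLT again: taken
XOR R2, 2 → R2=(-56)^2=-54
XOR R2, 11 → R2=(-54)^11=-63
SUB R2, 9 → R2=(-63)-9=-72
ADD R4, 2 → R4=11+2=13
CMP R4, 15  (cmp 13,15)
JLT again: taken
XOR R2, 2 → R2=(-72)^2=-70
XOR R2, 11 → R2=(-70)^11=-79
SUB R2, 9 → R2=(-79)-9=-88
ADD R4, 2 → R4=13+2=15
CMP R4, 15  (cmp 15,15)
JLT again: not taken
halt.

-88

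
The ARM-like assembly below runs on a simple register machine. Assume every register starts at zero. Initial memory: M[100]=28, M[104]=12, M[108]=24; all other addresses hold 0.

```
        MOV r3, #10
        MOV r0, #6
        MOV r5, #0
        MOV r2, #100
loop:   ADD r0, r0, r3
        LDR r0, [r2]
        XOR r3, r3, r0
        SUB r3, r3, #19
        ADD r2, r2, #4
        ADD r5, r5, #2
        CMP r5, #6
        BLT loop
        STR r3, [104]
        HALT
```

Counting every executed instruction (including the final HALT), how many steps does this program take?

30

after MOV r3, #10: r3=10
after MOV r0, #6: r0=6
after MOV r5, #0: r5=0
after MOV r2, #100: r2=100
after ADD r0, r0, r3: r0=6+10=16
after LDR r0, [r2]: r0=M[100]=28
after XOR r3, r3, r0: r3=10^28=22
after SUB r3, r3, #19: r3=22-19=3
after ADD r2, r2, #4: r2=100+4=104
after ADD r5, r5, #2: r5=0+2=2
CMP r5, #6  (cmp 2,6)
BLT loop: taken
after ADD r0, r0, r3: r0=28+3=31
after LDR r0, [r2]: r0=M[104]=12
after XOR r3, r3, r0: r3=3^12=15
after SUB r3, r3, #19: r3=15-19=-4
after ADD r2, r2, #4: r2=104+4=108
after ADD r5, r5, #2: r5=2+2=4
CMP r5, #6  (cmp 4,6)
BLT loop: taken
after ADD r0, r0, r3: r0=12+(-4)=8
after LDR r0, [r2]: r0=M[108]=24
after XOR r3, r3, r0: r3=(-4)^24=-28
after SUB r3, r3, #19: r3=(-28)-19=-47
after ADD r2, r2, #4: r2=108+4=112
after ADD r5, r5, #2: r5=4+2=6
CMP r5, #6  (cmp 6,6)
BLT loop: not taken
STR r3, [104] → M[104]=-47
halt.
Total executed instructions: 30.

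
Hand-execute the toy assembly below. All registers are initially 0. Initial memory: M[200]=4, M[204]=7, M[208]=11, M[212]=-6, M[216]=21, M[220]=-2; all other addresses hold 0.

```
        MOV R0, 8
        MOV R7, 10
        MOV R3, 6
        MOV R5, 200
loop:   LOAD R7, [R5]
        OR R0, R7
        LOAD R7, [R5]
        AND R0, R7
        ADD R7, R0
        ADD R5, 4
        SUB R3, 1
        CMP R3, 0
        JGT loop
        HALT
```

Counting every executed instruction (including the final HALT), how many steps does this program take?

R0=8
R7=10
R3=6
R5=200
R7=M[200]=4
R0=8|4=12
R7=M[200]=4
R0=12&4=4
R7=4+4=8
R5=200+4=204
R3=6-1=5
CMP R3, 0  (cmp 5,0)
JGT loop: taken
R7=M[204]=7
R0=4|7=7
R7=M[204]=7
R0=7&7=7
R7=7+7=14
R5=204+4=208
R3=5-1=4
CMP R3, 0  (cmp 4,0)
JGT loop: taken
R7=M[208]=11
R0=7|11=15
R7=M[208]=11
R0=15&11=11
R7=11+11=22
R5=208+4=212
R3=4-1=3
CMP R3, 0  (cmp 3,0)
JGT loop: taken
R7=M[212]=-6
R0=11|(-6)=-5
R7=M[212]=-6
R0=(-5)&(-6)=-6
R7=(-6)+(-6)=-12
R5=212+4=216
R3=3-1=2
CMP R3, 0  (cmp 2,0)
JGT loop: taken
R7=M[216]=21
R0=(-6)|21=-1
R7=M[216]=21
R0=(-1)&21=21
R7=21+21=42
R5=216+4=220
R3=2-1=1
CMP R3, 0  (cmp 1,0)
JGT loop: taken
R7=M[220]=-2
R0=21|(-2)=-1
R7=M[220]=-2
R0=(-1)&(-2)=-2
R7=(-2)+(-2)=-4
R5=220+4=224
R3=1-1=0
CMP R3, 0  (cmp 0,0)
JGT loop: not taken
halt.
Total executed instructions: 59.

59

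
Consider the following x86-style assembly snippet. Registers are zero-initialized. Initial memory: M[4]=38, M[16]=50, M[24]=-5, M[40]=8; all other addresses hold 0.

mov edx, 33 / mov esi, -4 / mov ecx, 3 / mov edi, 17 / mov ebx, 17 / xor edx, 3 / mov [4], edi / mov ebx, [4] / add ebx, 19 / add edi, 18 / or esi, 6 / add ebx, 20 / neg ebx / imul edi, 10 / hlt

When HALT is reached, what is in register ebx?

-56

mov edx, 33 → edx=33
mov esi, -4 → esi=-4
mov ecx, 3 → ecx=3
mov edi, 17 → edi=17
mov ebx, 17 → ebx=17
xor edx, 3 → edx=33^3=34
mov [4], edi → M[4]=17
mov ebx, [4] → ebx=M[4]=17
add ebx, 19 → ebx=17+19=36
add edi, 18 → edi=17+18=35
or esi, 6 → esi=(-4)|6=-2
add ebx, 20 → ebx=36+20=56
neg ebx → ebx=-(56)=-56
imul edi, 10 → edi=35*10=350
halt.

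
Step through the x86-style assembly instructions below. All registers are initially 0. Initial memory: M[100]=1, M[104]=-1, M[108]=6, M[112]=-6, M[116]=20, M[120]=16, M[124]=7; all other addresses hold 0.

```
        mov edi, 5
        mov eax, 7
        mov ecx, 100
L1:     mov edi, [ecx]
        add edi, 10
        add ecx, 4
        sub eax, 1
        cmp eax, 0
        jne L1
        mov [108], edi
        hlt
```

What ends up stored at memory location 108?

mov edi, 5 → edi=5
mov eax, 7 → eax=7
mov ecx, 100 → ecx=100
mov edi, [ecx] → edi=M[100]=1
add edi, 10 → edi=1+10=11
add ecx, 4 → ecx=100+4=104
sub eax, 1 → eax=7-1=6
cmp eax, 0  (cmp 6,0)
jne L1: taken
mov edi, [ecx] → edi=M[104]=-1
add edi, 10 → edi=(-1)+10=9
add ecx, 4 → ecx=104+4=108
sub eax, 1 → eax=6-1=5
cmp eax, 0  (cmp 5,0)
jne L1: taken
mov edi, [ecx] → edi=M[108]=6
add edi, 10 → edi=6+10=16
add ecx, 4 → ecx=108+4=112
sub eax, 1 → eax=5-1=4
cmp eax, 0  (cmp 4,0)
jne L1: taken
mov edi, [ecx] → edi=M[112]=-6
add edi, 10 → edi=(-6)+10=4
add ecx, 4 → ecx=112+4=116
sub eax, 1 → eax=4-1=3
cmp eax, 0  (cmp 3,0)
jne L1: taken
mov edi, [ecx] → edi=M[116]=20
add edi, 10 → edi=20+10=30
add ecx, 4 → ecx=116+4=120
sub eax, 1 → eax=3-1=2
cmp eax, 0  (cmp 2,0)
jne L1: taken
mov edi, [ecx] → edi=M[120]=16
add edi, 10 → edi=16+10=26
add ecx, 4 → ecx=120+4=124
sub eax, 1 → eax=2-1=1
cmp eax, 0  (cmp 1,0)
jne L1: taken
mov edi, [ecx] → edi=M[124]=7
add edi, 10 → edi=7+10=17
add ecx, 4 → ecx=124+4=128
sub eax, 1 → eax=1-1=0
cmp eax, 0  (cmp 0,0)
jne L1: not taken
mov [108], edi → M[108]=17
halt.

17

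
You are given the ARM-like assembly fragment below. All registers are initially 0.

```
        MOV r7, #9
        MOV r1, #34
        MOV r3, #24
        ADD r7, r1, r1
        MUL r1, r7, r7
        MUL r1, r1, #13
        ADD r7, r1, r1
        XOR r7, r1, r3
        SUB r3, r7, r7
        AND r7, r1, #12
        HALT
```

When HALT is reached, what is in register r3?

MOV r7, #9 → r7=9
MOV r1, #34 → r1=34
MOV r3, #24 → r3=24
ADD r7, r1, r1 → r7=34+34=68
MUL r1, r7, r7 → r1=68*68=4624
MUL r1, r1, #13 → r1=4624*13=60112
ADD r7, r1, r1 → r7=60112+60112=120224
XOR r7, r1, r3 → r7=60112^24=60104
SUB r3, r7, r7 → r3=60104-60104=0
AND r7, r1, #12 → r7=60112&12=0
halt.

0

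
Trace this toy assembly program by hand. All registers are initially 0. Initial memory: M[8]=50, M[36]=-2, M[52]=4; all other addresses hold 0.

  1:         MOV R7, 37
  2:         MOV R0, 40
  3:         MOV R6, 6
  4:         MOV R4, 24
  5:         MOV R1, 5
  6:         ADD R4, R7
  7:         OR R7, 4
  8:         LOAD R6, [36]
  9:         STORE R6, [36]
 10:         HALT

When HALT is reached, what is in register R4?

after MOV R7, 37: R7=37
after MOV R0, 40: R0=40
after MOV R6, 6: R6=6
after MOV R4, 24: R4=24
after MOV R1, 5: R1=5
after ADD R4, R7: R4=24+37=61
after OR R7, 4: R7=37|4=37
after LOAD R6, [36]: R6=M[36]=-2
STORE R6, [36] → M[36]=-2
halt.

61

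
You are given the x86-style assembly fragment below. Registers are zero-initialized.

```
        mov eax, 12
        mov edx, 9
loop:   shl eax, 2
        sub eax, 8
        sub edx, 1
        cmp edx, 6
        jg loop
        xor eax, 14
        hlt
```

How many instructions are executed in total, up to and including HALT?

mov eax, 12 → eax=12
mov edx, 9 → edx=9
shl eax, 2 → eax=12<<2=48
sub eax, 8 → eax=48-8=40
sub edx, 1 → edx=9-1=8
cmp edx, 6  (cmp 8,6)
jg loop: taken
shl eax, 2 → eax=40<<2=160
sub eax, 8 → eax=160-8=152
sub edx, 1 → edx=8-1=7
cmp edx, 6  (cmp 7,6)
jg loop: taken
shl eax, 2 → eax=152<<2=608
sub eax, 8 → eax=608-8=600
sub edx, 1 → edx=7-1=6
cmp edx, 6  (cmp 6,6)
jg loop: not taken
xor eax, 14 → eax=600^14=598
halt.
Total executed instructions: 19.

19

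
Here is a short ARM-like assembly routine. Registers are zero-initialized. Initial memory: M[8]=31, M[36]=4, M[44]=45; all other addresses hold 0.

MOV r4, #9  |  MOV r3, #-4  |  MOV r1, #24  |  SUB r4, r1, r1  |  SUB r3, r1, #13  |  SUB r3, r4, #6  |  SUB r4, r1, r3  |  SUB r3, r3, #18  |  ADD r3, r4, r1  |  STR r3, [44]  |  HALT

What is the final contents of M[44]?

54

r4=9
r3=-4
r1=24
r4=24-24=0
r3=24-13=11
r3=0-6=-6
r4=24-(-6)=30
r3=(-6)-18=-24
r3=30+24=54
STR r3, [44] → M[44]=54
halt.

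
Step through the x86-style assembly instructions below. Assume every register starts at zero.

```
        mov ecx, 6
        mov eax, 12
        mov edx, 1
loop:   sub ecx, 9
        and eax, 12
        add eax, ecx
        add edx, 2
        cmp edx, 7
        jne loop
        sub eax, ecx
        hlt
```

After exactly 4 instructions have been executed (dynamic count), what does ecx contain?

after mov ecx, 6: ecx=6
after mov eax, 12: eax=12
after mov edx, 1: edx=1
after sub ecx, 9: ecx=6-9=-3
After step 4: ecx = -3.

-3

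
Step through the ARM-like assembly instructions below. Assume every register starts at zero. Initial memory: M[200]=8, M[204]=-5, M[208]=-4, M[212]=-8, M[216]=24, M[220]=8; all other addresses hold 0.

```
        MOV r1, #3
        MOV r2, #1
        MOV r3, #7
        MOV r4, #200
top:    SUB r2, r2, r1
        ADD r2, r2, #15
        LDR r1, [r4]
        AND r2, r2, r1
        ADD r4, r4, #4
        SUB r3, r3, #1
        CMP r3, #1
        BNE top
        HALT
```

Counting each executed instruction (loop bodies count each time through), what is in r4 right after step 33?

MOV r1, #3 → r1=3
MOV r2, #1 → r2=1
MOV r3, #7 → r3=7
MOV r4, #200 → r4=200
SUB r2, r2, r1 → r2=1-3=-2
ADD r2, r2, #15 → r2=(-2)+15=13
LDR r1, [r4] → r1=M[200]=8
AND r2, r2, r1 → r2=13&8=8
ADD r4, r4, #4 → r4=200+4=204
SUB r3, r3, #1 → r3=7-1=6
CMP r3, #1  (cmp 6,1)
BNE top: taken
SUB r2, r2, r1 → r2=8-8=0
ADD r2, r2, #15 → r2=0+15=15
LDR r1, [r4] → r1=M[204]=-5
AND r2, r2, r1 → r2=15&(-5)=11
ADD r4, r4, #4 → r4=204+4=208
SUB r3, r3, #1 → r3=6-1=5
CMP r3, #1  (cmp 5,1)
BNE top: taken
SUB r2, r2, r1 → r2=11-(-5)=16
ADD r2, r2, #15 → r2=16+15=31
LDR r1, [r4] → r1=M[208]=-4
AND r2, r2, r1 → r2=31&(-4)=28
ADD r4, r4, #4 → r4=208+4=212
SUB r3, r3, #1 → r3=5-1=4
CMP r3, #1  (cmp 4,1)
BNE top: taken
SUB r2, r2, r1 → r2=28-(-4)=32
ADD r2, r2, #15 → r2=32+15=47
LDR r1, [r4] → r1=M[212]=-8
AND r2, r2, r1 → r2=47&(-8)=40
ADD r4, r4, #4 → r4=212+4=216
After step 33: r4 = 216.

216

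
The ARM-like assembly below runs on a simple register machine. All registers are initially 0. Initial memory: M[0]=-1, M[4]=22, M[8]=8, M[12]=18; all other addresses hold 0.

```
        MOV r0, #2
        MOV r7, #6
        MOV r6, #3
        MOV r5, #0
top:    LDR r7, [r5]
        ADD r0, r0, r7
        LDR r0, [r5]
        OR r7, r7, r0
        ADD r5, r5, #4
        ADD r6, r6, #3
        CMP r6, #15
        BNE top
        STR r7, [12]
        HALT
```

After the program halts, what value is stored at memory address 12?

18

MOV r0, #2 → r0=2
MOV r7, #6 → r7=6
MOV r6, #3 → r6=3
MOV r5, #0 → r5=0
LDR r7, [r5] → r7=M[0]=-1
ADD r0, r0, r7 → r0=2+(-1)=1
LDR r0, [r5] → r0=M[0]=-1
OR r7, r7, r0 → r7=(-1)|(-1)=-1
ADD r5, r5, #4 → r5=0+4=4
ADD r6, r6, #3 → r6=3+3=6
CMP r6, #15  (cmp 6,15)
BNE top: taken
LDR r7, [r5] → r7=M[4]=22
ADD r0, r0, r7 → r0=(-1)+22=21
LDR r0, [r5] → r0=M[4]=22
OR r7, r7, r0 → r7=22|22=22
ADD r5, r5, #4 → r5=4+4=8
ADD r6, r6, #3 → r6=6+3=9
CMP r6, #15  (cmp 9,15)
BNE top: taken
LDR r7, [r5] → r7=M[8]=8
ADD r0, r0, r7 → r0=22+8=30
LDR r0, [r5] → r0=M[8]=8
OR r7, r7, r0 → r7=8|8=8
ADD r5, r5, #4 → r5=8+4=12
ADD r6, r6, #3 → r6=9+3=12
CMP r6, #15  (cmp 12,15)
BNE top: taken
LDR r7, [r5] → r7=M[12]=18
ADD r0, r0, r7 → r0=8+18=26
LDR r0, [r5] → r0=M[12]=18
OR r7, r7, r0 → r7=18|18=18
ADD r5, r5, #4 → r5=12+4=16
ADD r6, r6, #3 → r6=12+3=15
CMP r6, #15  (cmp 15,15)
BNE top: not taken
STR r7, [12] → M[12]=18
halt.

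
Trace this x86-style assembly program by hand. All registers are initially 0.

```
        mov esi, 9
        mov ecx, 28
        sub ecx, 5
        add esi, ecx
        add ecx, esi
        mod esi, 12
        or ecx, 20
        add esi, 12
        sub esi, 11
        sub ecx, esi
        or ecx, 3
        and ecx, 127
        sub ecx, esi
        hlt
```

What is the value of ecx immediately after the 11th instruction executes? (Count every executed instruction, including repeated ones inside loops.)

after mov esi, 9: esi=9
after mov ecx, 28: ecx=28
after sub ecx, 5: ecx=28-5=23
after add esi, ecx: esi=9+23=32
after add ecx, esi: ecx=23+32=55
after mod esi, 12: esi=32%12=8
after or ecx, 20: ecx=55|20=55
after add esi, 12: esi=8+12=20
after sub esi, 11: esi=20-11=9
after sub ecx, esi: ecx=55-9=46
after or ecx, 3: ecx=46|3=47
After step 11: ecx = 47.

47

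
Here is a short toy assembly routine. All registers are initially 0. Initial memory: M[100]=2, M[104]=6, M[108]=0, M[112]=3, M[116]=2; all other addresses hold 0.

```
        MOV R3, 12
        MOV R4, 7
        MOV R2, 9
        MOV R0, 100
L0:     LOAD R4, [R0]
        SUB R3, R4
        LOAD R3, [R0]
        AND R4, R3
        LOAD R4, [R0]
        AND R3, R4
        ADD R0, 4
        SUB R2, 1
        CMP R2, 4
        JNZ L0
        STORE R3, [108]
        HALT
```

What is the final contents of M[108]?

2

MOV R3, 12 → R3=12
MOV R4, 7 → R4=7
MOV R2, 9 → R2=9
MOV R0, 100 → R0=100
LOAD R4, [R0] → R4=M[100]=2
SUB R3, R4 → R3=12-2=10
LOAD R3, [R0] → R3=M[100]=2
AND R4, R3 → R4=2&2=2
LOAD R4, [R0] → R4=M[100]=2
AND R3, R4 → R3=2&2=2
ADD R0, 4 → R0=100+4=104
SUB R2, 1 → R2=9-1=8
CMP R2, 4  (cmp 8,4)
JNZ L0: taken
LOAD R4, [R0] → R4=M[104]=6
SUB R3, R4 → R3=2-6=-4
LOAD R3, [R0] → R3=M[104]=6
AND R4, R3 → R4=6&6=6
LOAD R4, [R0] → R4=M[104]=6
AND R3, R4 → R3=6&6=6
ADD R0, 4 → R0=104+4=108
SUB R2, 1 → R2=8-1=7
CMP R2, 4  (cmp 7,4)
JNZ L0: taken
LOAD R4, [R0] → R4=M[108]=0
SUB R3, R4 → R3=6-0=6
LOAD R3, [R0] → R3=M[108]=0
AND R4, R3 → R4=0&0=0
LOAD R4, [R0] → R4=M[108]=0
AND R3, R4 → R3=0&0=0
ADD R0, 4 → R0=108+4=112
SUB R2, 1 → R2=7-1=6
CMP R2, 4  (cmp 6,4)
JNZ L0: taken
LOAD R4, [R0] → R4=M[112]=3
SUB R3, R4 → R3=0-3=-3
LOAD R3, [R0] → R3=M[112]=3
AND R4, R3 → R4=3&3=3
LOAD R4, [R0] → R4=M[112]=3
AND R3, R4 → R3=3&3=3
ADD R0, 4 → R0=112+4=116
SUB R2, 1 → R2=6-1=5
CMP R2, 4  (cmp 5,4)
JNZ L0: taken
LOAD R4, [R0] → R4=M[116]=2
SUB R3, R4 → R3=3-2=1
LOAD R3, [R0] → R3=M[116]=2
AND R4, R3 → R4=2&2=2
LOAD R4, [R0] → R4=M[116]=2
AND R3, R4 → R3=2&2=2
ADD R0, 4 → R0=116+4=120
SUB R2, 1 → R2=5-1=4
CMP R2, 4  (cmp 4,4)
JNZ L0: not taken
STORE R3, [108] → M[108]=2
halt.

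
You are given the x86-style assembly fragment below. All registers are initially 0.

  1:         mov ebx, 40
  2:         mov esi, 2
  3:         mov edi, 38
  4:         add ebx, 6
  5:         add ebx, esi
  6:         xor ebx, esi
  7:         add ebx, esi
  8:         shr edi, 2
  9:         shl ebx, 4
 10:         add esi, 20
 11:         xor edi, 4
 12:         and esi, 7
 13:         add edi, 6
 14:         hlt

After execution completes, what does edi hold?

after mov ebx, 40: ebx=40
after mov esi, 2: esi=2
after mov edi, 38: edi=38
after add ebx, 6: ebx=40+6=46
after add ebx, esi: ebx=46+2=48
after xor ebx, esi: ebx=48^2=50
after add ebx, esi: ebx=50+2=52
after shr edi, 2: edi=38>>2=9
after shl ebx, 4: ebx=52<<4=832
after add esi, 20: esi=2+20=22
after xor edi, 4: edi=9^4=13
after and esi, 7: esi=22&7=6
after add edi, 6: edi=13+6=19
halt.

19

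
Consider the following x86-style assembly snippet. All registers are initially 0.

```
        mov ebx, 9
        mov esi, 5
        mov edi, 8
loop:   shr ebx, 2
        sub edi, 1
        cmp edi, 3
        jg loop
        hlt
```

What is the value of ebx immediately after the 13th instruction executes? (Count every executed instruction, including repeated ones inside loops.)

after mov ebx, 9: ebx=9
after mov esi, 5: esi=5
after mov edi, 8: edi=8
after shr ebx, 2: ebx=9>>2=2
after sub edi, 1: edi=8-1=7
cmp edi, 3  (cmp 7,3)
jg loop: taken
after shr ebx, 2: ebx=2>>2=0
after sub edi, 1: edi=7-1=6
cmp edi, 3  (cmp 6,3)
jg loop: taken
after shr ebx, 2: ebx=0>>2=0
after sub edi, 1: edi=6-1=5
After step 13: ebx = 0.

0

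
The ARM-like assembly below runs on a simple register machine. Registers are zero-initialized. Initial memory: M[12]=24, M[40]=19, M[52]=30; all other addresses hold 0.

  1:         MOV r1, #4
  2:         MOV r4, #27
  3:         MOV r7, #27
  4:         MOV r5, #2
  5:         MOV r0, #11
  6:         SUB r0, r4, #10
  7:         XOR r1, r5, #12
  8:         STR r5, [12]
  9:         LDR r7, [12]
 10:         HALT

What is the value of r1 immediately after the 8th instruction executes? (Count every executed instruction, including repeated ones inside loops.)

14

after MOV r1, #4: r1=4
after MOV r4, #27: r4=27
after MOV r7, #27: r7=27
after MOV r5, #2: r5=2
after MOV r0, #11: r0=11
after SUB r0, r4, #10: r0=27-10=17
after XOR r1, r5, #12: r1=2^12=14
STR r5, [12] → M[12]=2
After step 8: r1 = 14.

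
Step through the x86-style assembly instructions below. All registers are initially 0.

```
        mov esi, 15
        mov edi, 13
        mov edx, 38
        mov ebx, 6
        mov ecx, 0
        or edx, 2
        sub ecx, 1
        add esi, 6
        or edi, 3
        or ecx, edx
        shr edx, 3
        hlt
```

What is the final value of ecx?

esi=15
edi=13
edx=38
ebx=6
ecx=0
edx=38|2=38
ecx=0-1=-1
esi=15+6=21
edi=13|3=15
ecx=(-1)|38=-1
edx=38>>3=4
halt.

-1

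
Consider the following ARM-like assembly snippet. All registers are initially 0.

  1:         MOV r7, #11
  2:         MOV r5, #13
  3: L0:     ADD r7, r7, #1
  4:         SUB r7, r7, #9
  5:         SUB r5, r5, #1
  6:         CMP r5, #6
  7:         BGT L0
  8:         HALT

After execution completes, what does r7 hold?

r7=11
r5=13
r7=11+1=12
r7=12-9=3
r5=13-1=12
CMP r5, #6  (cmp 12,6)
BGT L0: taken
r7=3+1=4
r7=4-9=-5
r5=12-1=11
CMP r5, #6  (cmp 11,6)
BGT L0: taken
r7=(-5)+1=-4
r7=(-4)-9=-13
r5=11-1=10
CMP r5, #6  (cmp 10,6)
BGT L0: taken
r7=(-13)+1=-12
r7=(-12)-9=-21
r5=10-1=9
CMP r5, #6  (cmp 9,6)
BGT L0: taken
r7=(-21)+1=-20
r7=(-20)-9=-29
r5=9-1=8
CMP r5, #6  (cmp 8,6)
BGT L0: taken
r7=(-29)+1=-28
r7=(-28)-9=-37
r5=8-1=7
CMP r5, #6  (cmp 7,6)
BGT L0: taken
r7=(-37)+1=-36
r7=(-36)-9=-45
r5=7-1=6
CMP r5, #6  (cmp 6,6)
BGT L0: not taken
halt.

-45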